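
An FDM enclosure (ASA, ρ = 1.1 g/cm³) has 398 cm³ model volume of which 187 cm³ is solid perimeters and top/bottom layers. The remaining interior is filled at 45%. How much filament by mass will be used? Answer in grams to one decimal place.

310.1 g

Volume inside the shell: 398 − 187 → 211 cm³.
Infill deposited = 0.45 × 211, so 94.95 cm³.
Total printed volume = 187 + 94.95, so 281.95 cm³.
Mass: 281.95 × 1.1 → 310.145 g.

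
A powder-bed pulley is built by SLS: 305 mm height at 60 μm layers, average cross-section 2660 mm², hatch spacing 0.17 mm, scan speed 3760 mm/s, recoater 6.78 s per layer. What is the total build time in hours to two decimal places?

15.45 hours

Layer count = ceil(305 / 0.06) = 5084.
Hatch length per layer = 2660 / 0.17 = 15647.1 mm.
Scan time per layer = 15647.1 / 3760 = 4.1615 s.
Per-layer time = 4.1615 + 6.78 = 10.9415 s.
5084 layers × 10.9415 s/layer = 55626.586 s, i.e. 15.45 hours.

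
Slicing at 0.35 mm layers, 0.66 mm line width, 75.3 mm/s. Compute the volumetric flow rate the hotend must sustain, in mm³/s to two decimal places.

17.39

Extrusion cross-section = 0.35 × 0.66, so 0.231 mm².
Volumetric flow = 75.3 × 0.231 = 17.39 mm³/s.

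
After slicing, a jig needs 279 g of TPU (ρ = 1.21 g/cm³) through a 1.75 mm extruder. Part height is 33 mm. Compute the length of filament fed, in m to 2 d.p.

Extruded volume: 279/1.21 = 230.5785 cm³ (230578.5 mm³).
Filament cross-section = π × (1.75/2)² = 2.4053 mm².
L = V/A = 230578.5/2.4053 = 95862.68 mm → 95.86 m.

95.86 m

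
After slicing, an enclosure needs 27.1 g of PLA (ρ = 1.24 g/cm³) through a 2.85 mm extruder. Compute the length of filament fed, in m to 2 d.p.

3.43 m

Extruded volume: 27.1/1.24 = 21.8548 cm³ (21854.8 mm³).
Cross-section of 2.85 mm filament: π·(2.85/2)² = 6.3794 mm².
L = V/A = 21854.8/6.3794 = 3425.84 mm → 3.43 m.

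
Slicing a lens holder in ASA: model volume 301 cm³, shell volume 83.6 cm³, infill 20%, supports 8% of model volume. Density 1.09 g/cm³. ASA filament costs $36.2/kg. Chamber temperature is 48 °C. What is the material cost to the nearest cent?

Interior volume = 301 − 83.6, so 217.4 cm³.
Infill deposited = 0.20 × 217.4, so 43.48 cm³.
Support = 0.08 × 301, so 24.08 cm³.
Total printed volume = 83.6 + 43.48 + 24.08 = 151.16 cm³.
Mass = 151.16 × 1.09 = 164.7644 g.
At $36.2/kg: 164.7644/1000 × 36.2 = $5.96.

$5.96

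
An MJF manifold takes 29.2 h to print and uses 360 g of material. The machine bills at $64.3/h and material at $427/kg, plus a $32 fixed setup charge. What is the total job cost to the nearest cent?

Time charge = 64.3 × 29.2 = $1877.56.
Feedstock cost = 427 × 360/1000, so $153.72.
Adding setup: 1877.56 + 153.72 + 32 → $2063.28.

$2063.28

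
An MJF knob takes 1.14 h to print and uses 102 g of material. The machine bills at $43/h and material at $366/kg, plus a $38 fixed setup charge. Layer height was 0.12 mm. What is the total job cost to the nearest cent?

$124.35

Machine cost: 43 × 1.14 → $49.02.
Material charge = 366 × 102/1000, so $37.332.
Total = 49.02 + 37.332 + 38 = 124.352 ≈ $124.35.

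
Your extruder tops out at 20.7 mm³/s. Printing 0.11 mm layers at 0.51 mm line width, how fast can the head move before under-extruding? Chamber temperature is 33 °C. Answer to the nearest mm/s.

369 mm/s

Bead cross-section: 0.11 × 0.51 → 0.0561 mm².
Max speed = 20.7 / 0.0561 = 368.98 ≈ 369 mm/s.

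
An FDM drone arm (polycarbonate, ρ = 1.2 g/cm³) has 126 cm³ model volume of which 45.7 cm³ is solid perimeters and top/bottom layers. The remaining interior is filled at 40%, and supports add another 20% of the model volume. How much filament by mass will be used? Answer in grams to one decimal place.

123.6 g

Infill region = 126 − 45.7, so 80.3 cm³.
Infill volume = 0.40 × 80.3 = 32.12 cm³.
Support = 0.20 × 126, so 25.2 cm³.
Deposited volume = 45.7 + 32.12 + 25.2, so 103.02 cm³.
Mass = 103.02 × 1.2, so 123.624 g.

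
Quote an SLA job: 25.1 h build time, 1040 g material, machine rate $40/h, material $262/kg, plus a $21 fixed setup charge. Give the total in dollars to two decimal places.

Time charge: 40 × 25.1 → $1004.00.
Material cost = 262 × 1040/1000 = $272.48.
Total = 1004.00 + 272.48 + 21 = $1297.48.

$1297.48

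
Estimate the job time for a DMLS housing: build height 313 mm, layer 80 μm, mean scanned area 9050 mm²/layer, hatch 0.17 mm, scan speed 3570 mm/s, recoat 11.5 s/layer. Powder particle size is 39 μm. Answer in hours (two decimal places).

Layers = ⌈313/0.08⌉ = 3913.
Hatch length per layer = 9050 / 0.17 = 53235.3 mm.
Scan time per layer = 53235.3 / 3570 = 14.9118 s.
Time per layer: 14.9118 + 11.5 → 26.4118 s.
Build time = 3913 × 26.4118 = 103349.3734 s = 28.71 hours.

28.71 hours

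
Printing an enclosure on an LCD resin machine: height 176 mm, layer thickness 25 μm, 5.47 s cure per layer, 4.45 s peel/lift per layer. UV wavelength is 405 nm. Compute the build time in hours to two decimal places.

Number of layers: 176 / 0.025 → 7040 (rounded up).
Per-layer time = 5.47 + 4.45, so 9.92 s.
Build time: 7040 × 9.92 s = 69836.8 s, i.e. 19.40 hours.

19.40 hours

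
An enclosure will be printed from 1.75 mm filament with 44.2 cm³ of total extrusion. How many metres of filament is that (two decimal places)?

18.38 m

Cross-section of 1.75 mm filament: π·(1.75/2)² = 2.4053 mm².
Length = 44.2 cm³ / 2.4053 mm² = 44200 / 2.4053 = 18376.09 mm = 18.38 m.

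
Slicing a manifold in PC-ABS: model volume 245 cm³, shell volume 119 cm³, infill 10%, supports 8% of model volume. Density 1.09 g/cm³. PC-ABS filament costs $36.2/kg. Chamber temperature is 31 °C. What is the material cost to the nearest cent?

$5.97

Interior volume: 245 − 119 → 126 cm³.
Infill volume = 0.10 × 126, so 12.6 cm³.
Support = 0.08 × 245 = 19.6 cm³.
Total printed volume: 119 + 12.6 + 19.6 → 151.2 cm³.
Mass = 151.2 × 1.09 = 164.808 g.
Cost = 164.808 g / 1000 × $36.2/kg = $5.97.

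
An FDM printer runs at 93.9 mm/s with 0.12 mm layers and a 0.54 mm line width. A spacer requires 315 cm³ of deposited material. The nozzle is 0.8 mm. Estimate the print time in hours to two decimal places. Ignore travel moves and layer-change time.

14.38 hours

Line area = 0.12 × 0.54 = 0.0648 mm².
Toolpath length = 315 cm³ / 0.0648 mm² = 315000 / 0.0648 = 4861111.1 mm.
Print-move time = 4861111.1 / 93.9 = 51769 s.
51769 s = 14.38 hours.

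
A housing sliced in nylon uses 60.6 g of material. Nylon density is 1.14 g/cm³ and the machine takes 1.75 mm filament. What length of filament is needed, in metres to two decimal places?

22.10 m

Extruded volume: 60.6/1.14 = 53.1579 cm³ (53157.9 mm³).
Cross-section of 1.75 mm filament: π·(1.75/2)² = 2.4053 mm².
Length = 53157.9 / 2.4053 = 22100.32 mm = 22.10 m.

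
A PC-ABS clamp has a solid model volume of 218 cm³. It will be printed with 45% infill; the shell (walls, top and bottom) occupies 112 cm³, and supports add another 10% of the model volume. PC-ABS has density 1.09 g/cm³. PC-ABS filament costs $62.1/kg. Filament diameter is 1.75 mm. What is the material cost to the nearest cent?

Infill region: 218 − 112 → 106 cm³.
Infill volume: 0.45 × 106 → 47.7 cm³.
Support = 0.10 × 218 = 21.8 cm³.
Total extruded = 112 + 47.7 + 21.8 = 181.5 cm³.
Mass = 181.5 × 1.09, so 197.835 g.
At $62.1/kg: 197.835/1000 × 62.1 = $12.29.

$12.29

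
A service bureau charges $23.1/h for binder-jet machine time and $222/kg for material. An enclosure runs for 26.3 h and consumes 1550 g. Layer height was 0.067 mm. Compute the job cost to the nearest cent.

$951.63

Machine-time cost: 23.1 × 26.3 → $607.53.
Material charge = 222 × 1550/1000, so $344.10.
Job cost: 607.53 + 344.10 = $951.63.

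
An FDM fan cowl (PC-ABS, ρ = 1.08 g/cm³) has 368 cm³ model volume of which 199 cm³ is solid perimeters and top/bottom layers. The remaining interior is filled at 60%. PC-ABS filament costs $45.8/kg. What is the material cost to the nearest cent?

Interior volume = 368 − 199, so 169 cm³.
Deposited infill = 0.60 × 169 = 101.4 cm³.
Total extruded = 199 + 101.4, so 300.4 cm³.
Mass = 300.4 × 1.08, so 324.432 g.
Cost = 324.432 g / 1000 × $45.8/kg = $14.86.

$14.86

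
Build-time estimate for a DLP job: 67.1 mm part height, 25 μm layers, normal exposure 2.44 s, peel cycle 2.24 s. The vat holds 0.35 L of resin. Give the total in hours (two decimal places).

3.49 hours

Number of layers: 67.1 / 0.025 → 2684 (rounded up).
Cycle time: 2.44 + 2.24 → 4.68 s.
Build time: 2684 × 4.68 s = 12561.12 s, i.e. 3.49 hours.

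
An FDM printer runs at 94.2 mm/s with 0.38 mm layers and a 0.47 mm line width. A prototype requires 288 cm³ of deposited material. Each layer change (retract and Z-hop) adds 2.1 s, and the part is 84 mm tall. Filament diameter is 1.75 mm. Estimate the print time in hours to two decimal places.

Extrusion cross-section = 0.38 × 0.47, so 0.1786 mm².
Total extruded path = 288000/0.1786 = 1612542 mm.
Time extruding: 1612542 / 94.2 → 17118.3 s.
Layers = ⌈84/0.38⌉ = 222.
Non-print overhead = 222 × 2.1, so 466.2 s.
Total = 17118.3 + 466.2 = 17584.5 s = 4.88 hours.

4.88 hours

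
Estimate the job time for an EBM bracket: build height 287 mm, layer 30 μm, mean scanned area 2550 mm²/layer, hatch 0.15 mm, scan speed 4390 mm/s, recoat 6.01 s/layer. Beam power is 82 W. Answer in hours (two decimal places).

26.26 hours

Layers = ⌈287/0.03⌉ = 9567.
Hatch length per layer = 2550 / 0.15 = 17000 mm.
Scan time per layer = 17000 / 4390 = 3.8724 s.
Layer cycle = 3.8724 + 6.01, so 9.8824 s.
Build time = 9567 × 9.8824 = 94544.9208 s = 26.26 hours.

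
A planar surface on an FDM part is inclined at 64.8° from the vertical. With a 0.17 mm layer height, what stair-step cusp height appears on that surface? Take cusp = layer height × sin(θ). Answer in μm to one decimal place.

Cusp = layer height × sin(64.8°) = 0.17 × 0.9048 = 0.153816 mm = 153.8 μm.

153.8 μm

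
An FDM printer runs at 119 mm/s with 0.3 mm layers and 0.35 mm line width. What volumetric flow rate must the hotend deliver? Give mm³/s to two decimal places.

A: 0.3 × 0.35 → 0.105 mm².
Q = v·A = 119 × 0.105 = 12.50 mm³/s.

12.50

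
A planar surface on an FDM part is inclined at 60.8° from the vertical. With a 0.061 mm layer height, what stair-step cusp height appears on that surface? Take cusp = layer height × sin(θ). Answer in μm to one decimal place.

53.2 μm

Cusp = layer height × sin(60.8°) = 0.061 × 0.8729 = 0.053247 mm = 53.2 μm.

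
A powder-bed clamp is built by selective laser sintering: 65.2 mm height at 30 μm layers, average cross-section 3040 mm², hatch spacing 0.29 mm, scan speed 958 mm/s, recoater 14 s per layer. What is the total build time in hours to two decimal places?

Number of layers: 65.2 / 0.03 → 2174 (rounded up).
Per-layer scan distance = 3040 / 0.29 = 10482.8 mm.
Per-layer scan time: 10482.8 / 958 → 10.9424 s.
Per-layer time = 10.9424 + 14 = 24.9424 s.
2174 layers × 24.9424 s/layer = 54224.7776 s, i.e. 15.06 hours.

15.06 hours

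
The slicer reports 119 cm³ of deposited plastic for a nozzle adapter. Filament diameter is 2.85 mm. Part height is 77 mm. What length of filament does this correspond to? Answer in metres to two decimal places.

18.65 m

A = π r² = π × 1.425² = 6.3794 mm².
L = 119000 mm³ / 6.3794 mm² = 18653.79 mm, i.e. 18.65 m.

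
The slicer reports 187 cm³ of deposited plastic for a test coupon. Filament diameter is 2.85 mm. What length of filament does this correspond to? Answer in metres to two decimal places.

A = π r² = π × 1.425² = 6.3794 mm².
L = 187000 mm³ / 6.3794 mm² = 29313.1 mm, i.e. 29.31 m.

29.31 m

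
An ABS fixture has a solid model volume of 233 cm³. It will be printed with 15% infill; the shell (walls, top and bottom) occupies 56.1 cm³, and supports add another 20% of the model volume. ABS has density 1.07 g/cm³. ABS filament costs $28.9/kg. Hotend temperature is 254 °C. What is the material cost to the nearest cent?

Infill region = 233 − 56.1, so 176.9 cm³.
Infill deposited: 0.15 × 176.9 → 26.535 cm³.
Support = 0.20 × 233 = 46.6 cm³.
Total printed volume = 56.1 + 26.535 + 46.6 = 129.235 cm³.
Mass: 129.235 × 1.07 → 138.28145 g.
Cost = 138.28145 g / 1000 × $28.9/kg = $4.00.

$4.00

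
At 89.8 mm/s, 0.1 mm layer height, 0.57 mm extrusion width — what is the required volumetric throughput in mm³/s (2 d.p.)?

Extrusion cross-section = 0.1 × 0.57 = 0.057 mm².
Q = v·A = 89.8 × 0.057 = 5.12 mm³/s.

5.12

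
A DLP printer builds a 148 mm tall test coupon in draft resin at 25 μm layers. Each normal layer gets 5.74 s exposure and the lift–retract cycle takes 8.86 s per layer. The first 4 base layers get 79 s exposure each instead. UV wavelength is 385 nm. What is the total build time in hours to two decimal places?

24.09 hours

Number of layers: 148 / 0.025 → 5920 (rounded up).
Burn-in layers = 4 × (79 + 8.86) = 351.44 s.
Normal layers = 5916 × (5.74 + 8.86) = 86373.6 s.
Total = 351.44 + 86373.6 = 86725.04 s = 24.09 hours.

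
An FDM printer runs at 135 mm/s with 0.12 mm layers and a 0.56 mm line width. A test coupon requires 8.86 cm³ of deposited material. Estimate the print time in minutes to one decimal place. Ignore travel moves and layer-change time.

Extrusion cross-section: 0.12 × 0.56 → 0.0672 mm².
Total extruded path = 8860/0.0672 = 131845.2 mm.
Time extruding = 131845.2 / 135, so 976.6 s.
976.6 s = 16.3 minutes.

16.3 minutes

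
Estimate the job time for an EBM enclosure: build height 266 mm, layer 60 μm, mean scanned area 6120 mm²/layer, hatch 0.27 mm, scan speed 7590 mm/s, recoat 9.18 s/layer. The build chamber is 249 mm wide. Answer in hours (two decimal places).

Layers = ⌈266/0.06⌉ = 4434.
Hatch length per layer = 6120 / 0.27 = 22666.7 mm.
Scan time per layer = 22666.7 / 7590 = 2.9864 s.
Time per layer = 2.9864 + 9.18, so 12.1664 s.
Build time = 4434 × 12.1664 = 53945.8176 s = 14.98 hours.

14.98 hours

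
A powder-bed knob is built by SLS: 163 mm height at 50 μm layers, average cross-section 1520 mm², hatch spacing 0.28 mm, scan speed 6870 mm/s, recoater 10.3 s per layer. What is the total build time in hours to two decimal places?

10.04 hours

Layers = ⌈163/0.05⌉ = 3260.
Scan path per layer: 1520 / 0.28 → 5428.6 mm.
Scan time per layer: 5428.6 / 6870 → 0.7902 s.
Per-layer time = 0.7902 + 10.3, so 11.0902 s.
3260 layers × 11.0902 s/layer = 36154.052 s, i.e. 10.04 hours.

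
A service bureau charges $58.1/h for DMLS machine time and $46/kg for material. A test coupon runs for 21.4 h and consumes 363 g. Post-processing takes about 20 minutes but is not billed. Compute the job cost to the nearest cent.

$1260.04

Machine cost = 58.1 × 21.4, so $1243.34.
Material cost = 46 × 363/1000 = $16.698.
Total = 1243.34 + 16.698 = 1260.038 ≈ $1260.04.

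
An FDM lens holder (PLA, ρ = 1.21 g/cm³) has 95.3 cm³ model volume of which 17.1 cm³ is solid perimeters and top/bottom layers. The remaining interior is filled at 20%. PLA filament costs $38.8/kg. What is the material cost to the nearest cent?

Volume inside the shell = 95.3 − 17.1, so 78.2 cm³.
Infill deposited = 0.20 × 78.2 = 15.64 cm³.
Deposited volume = 17.1 + 15.64, so 32.74 cm³.
Mass = 32.74 × 1.21 = 39.6154 g.
At $38.8/kg: 39.6154/1000 × 38.8 = $1.54.

$1.54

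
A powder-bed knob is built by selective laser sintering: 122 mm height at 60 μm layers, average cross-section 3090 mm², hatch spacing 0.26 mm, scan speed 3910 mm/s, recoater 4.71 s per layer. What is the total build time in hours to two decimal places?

4.38 hours

Layer count = ceil(122 / 0.06) = 2034.
Hatch length per layer: 3090 / 0.26 → 11884.6 mm.
Per-layer scan time = 11884.6 / 3910 = 3.0395 s.
Per-layer time = 3.0395 + 4.71 = 7.7495 s.
2034 layers × 7.7495 s/layer = 15762.483 s, i.e. 4.38 hours.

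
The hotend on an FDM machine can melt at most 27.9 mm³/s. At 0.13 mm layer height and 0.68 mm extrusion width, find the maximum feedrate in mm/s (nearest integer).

A: 0.13 × 0.68 → 0.0884 mm².
v_max = Q/A = 27.9/0.0884 = 315.61 mm/s → 316 mm/s.

316 mm/s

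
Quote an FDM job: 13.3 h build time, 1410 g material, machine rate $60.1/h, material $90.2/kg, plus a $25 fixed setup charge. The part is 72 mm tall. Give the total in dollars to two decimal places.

$951.51

Machine-time cost = 60.1 × 13.3 = $799.33.
Material cost = 90.2 × 1410/1000, so $127.182.
Total = 799.33 + 127.182 + 25 = 951.512 ≈ $951.51.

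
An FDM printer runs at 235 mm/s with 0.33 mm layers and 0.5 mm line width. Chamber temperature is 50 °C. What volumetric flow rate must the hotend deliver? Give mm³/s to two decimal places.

38.78

A: 0.33 × 0.5 → 0.165 mm².
Q = v·A = 235 × 0.165 = 38.78 mm³/s.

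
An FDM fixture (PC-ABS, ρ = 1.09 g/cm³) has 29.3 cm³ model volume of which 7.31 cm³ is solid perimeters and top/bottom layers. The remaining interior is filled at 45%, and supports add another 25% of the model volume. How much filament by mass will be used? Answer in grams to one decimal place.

Volume inside the shell = 29.3 − 7.31 = 21.99 cm³.
Deposited infill = 0.45 × 21.99, so 9.8955 cm³.
Support = 0.25 × 29.3 = 7.325 cm³.
Total printed volume = 7.31 + 9.8955 + 7.325 = 24.5305 cm³.
Mass: 24.5305 × 1.09 → 26.738245 g.

26.7 g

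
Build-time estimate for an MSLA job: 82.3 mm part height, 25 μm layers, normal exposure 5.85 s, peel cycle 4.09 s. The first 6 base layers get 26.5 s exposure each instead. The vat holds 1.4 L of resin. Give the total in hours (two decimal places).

9.12 hours

Number of layers: 82.3 / 0.025 → 3292 (rounded up).
Burn-in layers = 6 × (26.5 + 4.09), so 183.54 s.
Normal layers = 3286 × (5.85 + 4.09) = 32662.84 s.
Sum: 183.54 + 32662.84 = 32846.38 s → 9.12 hours.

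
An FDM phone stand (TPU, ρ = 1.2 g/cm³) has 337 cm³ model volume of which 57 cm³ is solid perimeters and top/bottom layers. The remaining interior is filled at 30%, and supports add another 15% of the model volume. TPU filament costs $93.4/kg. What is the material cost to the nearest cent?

Infill region = 337 − 57 = 280 cm³.
Infill volume = 0.30 × 280, so 84 cm³.
Support = 0.15 × 337, so 50.55 cm³.
Deposited volume = 57 + 84 + 50.55, so 191.55 cm³.
Mass: 191.55 × 1.2 → 229.86 g.
At $93.4/kg: 229.86/1000 × 93.4 = $21.47.

$21.47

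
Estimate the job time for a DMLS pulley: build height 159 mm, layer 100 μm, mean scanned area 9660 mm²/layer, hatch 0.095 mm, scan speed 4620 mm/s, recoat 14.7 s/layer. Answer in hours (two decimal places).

16.21 hours

Layer count = ceil(159 / 0.1) = 1590.
Hatch length per layer: 9660 / 0.095 → 101684.2 mm.
Scan time per layer: 101684.2 / 4620 → 22.0096 s.
Layer cycle = 22.0096 + 14.7 = 36.7096 s.
Build time = 1590 × 36.7096 = 58368.264 s = 16.21 hours.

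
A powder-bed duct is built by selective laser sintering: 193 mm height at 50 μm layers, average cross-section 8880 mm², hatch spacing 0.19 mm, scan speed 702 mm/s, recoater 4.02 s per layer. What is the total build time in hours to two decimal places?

Number of layers: 193 / 0.05 → 3860 (rounded up).
Hatch length per layer = 8880 / 0.19, so 46736.8 mm.
Scan time per layer = 46736.8 / 702, so 66.5766 s.
Per-layer time: 66.5766 + 4.02 → 70.5966 s.
3860 layers × 70.5966 s/layer = 272502.876 s, i.e. 75.70 hours.

75.70 hours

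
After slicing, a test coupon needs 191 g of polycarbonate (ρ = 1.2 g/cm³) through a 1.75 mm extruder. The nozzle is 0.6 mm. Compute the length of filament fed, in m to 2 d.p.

Extruded volume: 191/1.2 = 159.1667 cm³ (159166.7 mm³).
Filament cross-section = π × (1.75/2)² = 2.4053 mm².
Length = 159166.7 / 2.4053 = 66173.33 mm = 66.17 m.

66.17 m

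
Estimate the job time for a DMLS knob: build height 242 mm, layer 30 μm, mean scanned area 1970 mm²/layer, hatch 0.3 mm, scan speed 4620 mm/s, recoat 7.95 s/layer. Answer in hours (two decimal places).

Layers = ⌈242/0.03⌉ = 8067.
Per-layer scan distance = 1970 / 0.3, so 6566.7 mm.
Per-layer scan time: 6566.7 / 4620 → 1.4214 s.
Per-layer time = 1.4214 + 7.95, so 9.3714 s.
8067 layers × 9.3714 s/layer = 75599.0838 s, i.e. 21.00 hours.

21.00 hours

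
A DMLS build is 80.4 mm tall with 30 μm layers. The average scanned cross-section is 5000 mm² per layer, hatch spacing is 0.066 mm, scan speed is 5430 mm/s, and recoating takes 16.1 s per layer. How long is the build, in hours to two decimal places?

Layers = ⌈80.4/0.03⌉ = 2680.
Per-layer scan distance = 5000 / 0.066, so 75757.6 mm.
Scan time per layer = 75757.6 / 5430 = 13.9517 s.
Time per layer = 13.9517 + 16.1, so 30.0517 s.
2680 layers × 30.0517 s/layer = 80538.556 s, i.e. 22.37 hours.

22.37 hours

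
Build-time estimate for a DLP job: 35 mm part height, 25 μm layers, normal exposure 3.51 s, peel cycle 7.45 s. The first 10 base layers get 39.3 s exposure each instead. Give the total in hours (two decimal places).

Layers = ⌈35/0.025⌉ = 1400.
Burn-in layers = 10 × (39.3 + 7.45), so 467.5 s.
Normal layers: 1390 × (3.51 + 7.45) → 15234.4 s.
Sum: 467.5 + 15234.4 = 15701.9 s → 4.36 hours.

4.36 hours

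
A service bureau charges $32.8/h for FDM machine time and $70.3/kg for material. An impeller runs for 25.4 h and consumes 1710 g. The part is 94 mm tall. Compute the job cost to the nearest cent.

Machine-time cost = 32.8 × 25.4, so $833.12.
Feedstock cost: 70.3 × 1710/1000 → $120.213.
Total = 833.12 + 120.213 = 953.333 ≈ $953.33.

$953.33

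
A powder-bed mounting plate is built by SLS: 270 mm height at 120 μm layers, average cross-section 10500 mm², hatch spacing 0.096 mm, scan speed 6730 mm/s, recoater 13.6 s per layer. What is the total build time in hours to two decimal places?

18.66 hours

Layers = ⌈270/0.12⌉ = 2250.
Per-layer scan distance = 10500 / 0.096, so 109375 mm.
Laser time per layer = 109375 / 6730 = 16.2519 s.
Time per layer: 16.2519 + 13.6 → 29.8519 s.
2250 layers × 29.8519 s/layer = 67166.775 s, i.e. 18.66 hours.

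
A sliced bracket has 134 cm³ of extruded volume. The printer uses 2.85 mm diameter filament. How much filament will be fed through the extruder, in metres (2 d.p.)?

21.01 m

A = π r² = π × 1.425² = 6.3794 mm².
Length = 134 cm³ / 6.3794 mm² = 134000 / 6.3794 = 21005.11 mm = 21.01 m.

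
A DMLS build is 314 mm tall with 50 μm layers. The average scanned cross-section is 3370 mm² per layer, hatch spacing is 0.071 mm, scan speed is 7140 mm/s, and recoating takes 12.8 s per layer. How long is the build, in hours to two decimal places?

33.93 hours

Layer count = ceil(314 / 0.05) = 6280.
Hatch length per layer = 3370 / 0.071, so 47464.8 mm.
Scan time per layer = 47464.8 / 7140, so 6.6477 s.
Per-layer time = 6.6477 + 12.8 = 19.4477 s.
Build time = 6280 × 19.4477 = 122131.556 s = 33.93 hours.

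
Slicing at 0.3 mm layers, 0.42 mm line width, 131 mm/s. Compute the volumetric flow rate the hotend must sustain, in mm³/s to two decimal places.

Extrusion cross-section: 0.3 × 0.42 → 0.126 mm².
Volumetric flow = 131 × 0.126 = 16.51 mm³/s.

16.51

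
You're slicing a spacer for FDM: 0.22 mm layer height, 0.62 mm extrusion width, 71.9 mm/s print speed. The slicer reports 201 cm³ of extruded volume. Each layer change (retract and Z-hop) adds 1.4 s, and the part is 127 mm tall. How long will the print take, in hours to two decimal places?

Extrusion cross-section = 0.22 × 0.62 = 0.1364 mm².
Toolpath length = 201 cm³ / 0.1364 mm² = 201000 / 0.1364 = 1473607 mm.
Time extruding = 1473607 / 71.9 = 20495.2 s.
Number of layers: 127 / 0.22 → 578 (rounded up).
Layer-change overhead = 578 × 1.4 = 809.2 s.
Altogether 20495.2 + 809.2 = 21304.4 s, i.e. 5.92 hours.

5.92 hours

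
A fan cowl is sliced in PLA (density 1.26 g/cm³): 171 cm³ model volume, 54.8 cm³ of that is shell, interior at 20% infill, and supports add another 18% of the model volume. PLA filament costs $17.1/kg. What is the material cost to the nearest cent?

Interior volume = 171 − 54.8, so 116.2 cm³.
Deposited infill = 0.20 × 116.2 = 23.24 cm³.
Support: 0.18 × 171 → 30.78 cm³.
Total extruded = 54.8 + 23.24 + 30.78 = 108.82 cm³.
Mass = 108.82 × 1.26 = 137.1132 g.
Cost = 137.1132 g / 1000 × $17.1/kg = $2.34.

$2.34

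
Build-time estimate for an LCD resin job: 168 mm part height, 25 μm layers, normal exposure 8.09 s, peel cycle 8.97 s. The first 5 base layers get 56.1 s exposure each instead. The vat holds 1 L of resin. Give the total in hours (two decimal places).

31.91 hours

Layer count = ceil(168 / 0.025) = 6720.
Base layers = 5 × (56.1 + 8.97) = 325.35 s.
Normal layers = 6715 × (8.09 + 8.97), so 114557.9 s.
Total = 325.35 + 114557.9 = 114883.25 s = 31.91 hours.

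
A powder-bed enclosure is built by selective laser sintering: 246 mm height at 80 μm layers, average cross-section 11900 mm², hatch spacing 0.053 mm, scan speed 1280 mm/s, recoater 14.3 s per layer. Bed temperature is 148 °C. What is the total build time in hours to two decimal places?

162.05 hours

Layer count = ceil(246 / 0.08) = 3075.
Scan path per layer: 11900 / 0.053 → 224528.3 mm.
Scan time per layer = 224528.3 / 1280, so 175.4127 s.
Per-layer time: 175.4127 + 14.3 → 189.7127 s.
Build time = 3075 × 189.7127 = 583366.5525 s = 162.05 hours.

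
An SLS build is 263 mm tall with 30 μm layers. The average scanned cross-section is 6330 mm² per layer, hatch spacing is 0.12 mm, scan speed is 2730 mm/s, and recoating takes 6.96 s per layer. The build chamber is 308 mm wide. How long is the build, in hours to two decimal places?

64.00 hours

Layer count = ceil(263 / 0.03) = 8767.
Hatch length per layer = 6330 / 0.12, so 52750 mm.
Per-layer scan time: 52750 / 2730 → 19.3223 s.
Time per layer = 19.3223 + 6.96 = 26.2823 s.
Build time = 8767 × 26.2823 = 230416.9241 s = 64.00 hours.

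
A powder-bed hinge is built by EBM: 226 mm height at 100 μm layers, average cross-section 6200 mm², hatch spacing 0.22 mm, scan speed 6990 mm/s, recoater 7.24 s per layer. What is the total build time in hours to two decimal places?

Number of layers: 226 / 0.1 → 2260 (rounded up).
Hatch length per layer = 6200 / 0.22, so 28181.8 mm.
Per-layer scan time = 28181.8 / 6990, so 4.0317 s.
Per-layer time = 4.0317 + 7.24, so 11.2717 s.
Build time = 2260 × 11.2717 = 25474.042 s = 7.08 hours.

7.08 hours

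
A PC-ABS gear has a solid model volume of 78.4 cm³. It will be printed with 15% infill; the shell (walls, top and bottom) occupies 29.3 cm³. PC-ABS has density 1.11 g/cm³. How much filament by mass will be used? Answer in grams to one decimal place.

Volume inside the shell = 78.4 − 29.3, so 49.1 cm³.
Infill volume = 0.15 × 49.1 = 7.365 cm³.
Deposited volume = 29.3 + 7.365 = 36.665 cm³.
Mass = 36.665 × 1.11, so 40.69815 g.

40.7 g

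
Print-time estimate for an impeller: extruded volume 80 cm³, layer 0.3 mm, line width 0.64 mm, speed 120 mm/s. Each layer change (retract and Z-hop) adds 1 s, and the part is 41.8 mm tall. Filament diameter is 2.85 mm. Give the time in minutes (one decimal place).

60.2 minutes

Extrusion cross-section = 0.3 × 0.64, so 0.192 mm².
Total extruded path = 80000/0.192 = 416666.7 mm.
Time extruding: 416666.7 / 120 → 3472.2 s.
Layer count = ceil(41.8 / 0.3) = 140.
Layer-change overhead: 140 × 1 → 140 s.
Total = 3472.2 + 140 = 3612.2 s = 60.2 minutes.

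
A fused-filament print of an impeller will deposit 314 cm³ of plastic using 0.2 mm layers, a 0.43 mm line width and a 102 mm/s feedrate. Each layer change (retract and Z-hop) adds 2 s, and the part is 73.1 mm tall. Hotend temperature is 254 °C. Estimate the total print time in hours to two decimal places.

10.15 hours

Extrusion cross-section = 0.2 × 0.43, so 0.086 mm².
Path length: 314000 mm³ / 0.086 mm² → 3651162.8 mm.
Time extruding = 3651162.8 / 102 = 35795.7 s.
Layers = ⌈73.1/0.2⌉ = 366.
Z-hop total: 366 × 2 → 732 s.
Total = 35795.7 + 732 = 36527.7 s = 10.15 hours.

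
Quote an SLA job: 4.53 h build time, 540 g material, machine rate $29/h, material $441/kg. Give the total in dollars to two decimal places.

$369.51

Machine cost = 29 × 4.53 = $131.37.
Feedstock cost: 441 × 540/1000 → $238.14.
Job cost: 131.37 + 238.14 = $369.51.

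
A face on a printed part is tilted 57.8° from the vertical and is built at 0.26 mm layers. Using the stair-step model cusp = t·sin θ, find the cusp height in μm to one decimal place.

Cusp = layer height × sin(57.8°) = 0.26 × 0.8462 = 0.220012 mm = 220.0 μm.

220.0 μm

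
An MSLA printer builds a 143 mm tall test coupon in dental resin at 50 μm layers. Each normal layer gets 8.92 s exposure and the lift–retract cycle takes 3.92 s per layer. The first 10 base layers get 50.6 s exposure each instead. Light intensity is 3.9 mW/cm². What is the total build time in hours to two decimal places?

Layer count = ceil(143 / 0.05) = 2860.
Burn-in layers = 10 × (50.6 + 3.92) = 545.2 s.
Remaining layers: 2850 × (8.92 + 3.92) → 36594 s.
Sum: 545.2 + 36594 = 37139.2 s → 10.32 hours.

10.32 hours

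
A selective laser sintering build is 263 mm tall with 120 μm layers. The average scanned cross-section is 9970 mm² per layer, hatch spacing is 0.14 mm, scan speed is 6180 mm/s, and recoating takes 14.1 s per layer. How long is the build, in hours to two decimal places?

Layer count = ceil(263 / 0.12) = 2192.
Scan path per layer = 9970 / 0.14 = 71214.3 mm.
Per-layer scan time = 71214.3 / 6180, so 11.5233 s.
Per-layer time = 11.5233 + 14.1 = 25.6233 s.
Total: 2192 × 25.6233 s = 56166.2736 s → 15.60 hours.

15.60 hours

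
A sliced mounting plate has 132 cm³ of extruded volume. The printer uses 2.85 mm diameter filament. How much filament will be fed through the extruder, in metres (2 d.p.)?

Filament cross-section = π × (2.85/2)² = 6.3794 mm².
L = 132000 mm³ / 6.3794 mm² = 20691.6 mm, i.e. 20.69 m.

20.69 m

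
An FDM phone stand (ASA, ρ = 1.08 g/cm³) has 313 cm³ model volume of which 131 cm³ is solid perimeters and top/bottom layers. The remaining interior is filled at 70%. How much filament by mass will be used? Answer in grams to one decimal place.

Volume inside the shell = 313 − 131 = 182 cm³.
Infill volume = 0.70 × 182, so 127.4 cm³.
Total printed volume = 131 + 127.4, so 258.4 cm³.
Mass = 258.4 × 1.08, so 279.072 g.

279.1 g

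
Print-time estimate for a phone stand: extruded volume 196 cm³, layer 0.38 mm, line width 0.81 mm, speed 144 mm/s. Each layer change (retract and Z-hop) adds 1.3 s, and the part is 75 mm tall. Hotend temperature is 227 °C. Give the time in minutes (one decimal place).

78.0 minutes

Line area: 0.38 × 0.81 → 0.3078 mm².
Total extruded path = 196000/0.3078 = 636777.1 mm.
Time extruding = 636777.1 / 144 = 4422.1 s.
Layer count = ceil(75 / 0.38) = 198.
Z-hop total = 198 × 1.3 = 257.4 s.
Altogether 4422.1 + 257.4 = 4679.5 s, i.e. 78.0 minutes.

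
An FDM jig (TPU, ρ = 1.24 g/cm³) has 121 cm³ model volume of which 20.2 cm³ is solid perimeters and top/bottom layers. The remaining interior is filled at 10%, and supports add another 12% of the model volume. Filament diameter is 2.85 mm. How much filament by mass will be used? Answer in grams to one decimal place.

Interior volume: 121 − 20.2 → 100.8 cm³.
Infill volume = 0.10 × 100.8 = 10.08 cm³.
Support: 0.12 × 121 → 14.52 cm³.
Deposited volume: 20.2 + 10.08 + 14.52 → 44.8 cm³.
Mass: 44.8 × 1.24 → 55.552 g.

55.6 g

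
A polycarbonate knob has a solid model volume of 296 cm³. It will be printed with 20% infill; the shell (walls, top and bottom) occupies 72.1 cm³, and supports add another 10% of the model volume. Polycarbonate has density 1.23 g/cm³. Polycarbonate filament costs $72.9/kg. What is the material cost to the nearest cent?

$13.13

Infill region: 296 − 72.1 → 223.9 cm³.
Deposited infill = 0.20 × 223.9 = 44.78 cm³.
Support = 0.10 × 296 = 29.6 cm³.
Deposited volume = 72.1 + 44.78 + 29.6 = 146.48 cm³.
Mass: 146.48 × 1.23 → 180.1704 g.
Cost = 180.1704 g / 1000 × $72.9/kg = $13.13.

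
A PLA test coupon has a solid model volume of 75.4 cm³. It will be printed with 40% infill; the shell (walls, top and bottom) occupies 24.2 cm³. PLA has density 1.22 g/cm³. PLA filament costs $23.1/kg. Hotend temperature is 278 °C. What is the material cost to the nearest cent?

Infill region: 75.4 − 24.2 → 51.2 cm³.
Infill deposited: 0.40 × 51.2 → 20.48 cm³.
Deposited volume = 24.2 + 20.48 = 44.68 cm³.
Mass = 44.68 × 1.22 = 54.5096 g.
Cost = 54.5096 g / 1000 × $23.1/kg = $1.26.

$1.26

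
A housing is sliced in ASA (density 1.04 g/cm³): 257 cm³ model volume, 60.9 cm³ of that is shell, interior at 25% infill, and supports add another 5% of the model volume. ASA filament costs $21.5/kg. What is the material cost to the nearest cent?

Volume inside the shell = 257 − 60.9 = 196.1 cm³.
Infill deposited = 0.25 × 196.1, so 49.025 cm³.
Support = 0.05 × 257, so 12.85 cm³.
Deposited volume = 60.9 + 49.025 + 12.85 = 122.775 cm³.
Mass = 122.775 × 1.04, so 127.686 g.
Cost = 127.686 g / 1000 × $21.5/kg = $2.75.

$2.75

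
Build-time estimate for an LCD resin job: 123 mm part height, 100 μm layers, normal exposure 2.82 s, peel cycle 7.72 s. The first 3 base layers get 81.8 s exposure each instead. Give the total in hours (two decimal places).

Layer count = ceil(123 / 0.1) = 1230.
Burn-in layers: 3 × (81.8 + 7.72) → 268.56 s.
Regular layers: 1227 × (2.82 + 7.72) → 12932.58 s.
Sum: 268.56 + 12932.58 = 13201.14 s → 3.67 hours.

3.67 hours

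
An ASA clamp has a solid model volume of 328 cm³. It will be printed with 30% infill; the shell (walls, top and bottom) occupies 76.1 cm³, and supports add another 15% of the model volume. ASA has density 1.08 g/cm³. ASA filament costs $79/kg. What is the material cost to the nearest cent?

Volume inside the shell: 328 − 76.1 → 251.9 cm³.
Deposited infill = 0.30 × 251.9, so 75.57 cm³.
Support = 0.15 × 328, so 49.2 cm³.
Total printed volume = 76.1 + 75.57 + 49.2, so 200.87 cm³.
Mass: 200.87 × 1.08 → 216.9396 g.
At $79/kg: 216.9396/1000 × 79 = $17.14.

$17.14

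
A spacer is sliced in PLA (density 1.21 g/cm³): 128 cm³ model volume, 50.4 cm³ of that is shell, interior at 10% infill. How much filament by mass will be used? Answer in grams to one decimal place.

Volume inside the shell = 128 − 50.4, so 77.6 cm³.
Infill deposited = 0.10 × 77.6 = 7.76 cm³.
Deposited volume = 50.4 + 7.76, so 58.16 cm³.
Mass = 58.16 × 1.21 = 70.3736 g.

70.4 g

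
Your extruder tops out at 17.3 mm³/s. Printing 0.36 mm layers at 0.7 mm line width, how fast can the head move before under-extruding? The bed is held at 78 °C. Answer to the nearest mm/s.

69 mm/s

Extrusion cross-section = 0.36 × 0.7, so 0.252 mm².
Max speed = 17.3 / 0.252 = 68.65 ≈ 69 mm/s.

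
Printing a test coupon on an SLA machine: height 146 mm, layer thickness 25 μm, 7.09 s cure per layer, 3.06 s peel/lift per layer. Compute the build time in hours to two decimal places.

Layer count = ceil(146 / 0.025) = 5840.
Per-layer time = 7.09 + 3.06 = 10.15 s.
Build time: 5840 × 10.15 s = 59276 s, i.e. 16.47 hours.

16.47 hours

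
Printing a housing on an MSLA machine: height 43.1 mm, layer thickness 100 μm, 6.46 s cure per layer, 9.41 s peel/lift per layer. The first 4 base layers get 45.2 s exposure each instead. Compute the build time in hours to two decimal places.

1.94 hours

Layer count = ceil(43.1 / 0.1) = 431.
Bottom layers = 4 × (45.2 + 9.41) = 218.44 s.
Remaining layers = 427 × (6.46 + 9.41) = 6776.49 s.
Total = 218.44 + 6776.49 = 6994.93 s = 1.94 hours.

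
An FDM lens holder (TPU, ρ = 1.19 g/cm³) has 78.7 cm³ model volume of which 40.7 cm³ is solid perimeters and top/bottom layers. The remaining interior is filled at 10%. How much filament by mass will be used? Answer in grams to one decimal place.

53.0 g

Infill region: 78.7 − 40.7 → 38 cm³.
Infill deposited: 0.10 × 38 → 3.8 cm³.
Deposited volume = 40.7 + 3.8 = 44.5 cm³.
Mass = 44.5 × 1.19, so 52.955 g.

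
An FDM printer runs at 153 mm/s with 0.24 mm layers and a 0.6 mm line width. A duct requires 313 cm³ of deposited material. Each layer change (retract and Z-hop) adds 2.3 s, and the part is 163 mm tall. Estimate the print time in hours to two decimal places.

Bead cross-section = 0.24 × 0.6 = 0.144 mm².
Path length: 313000 mm³ / 0.144 mm² → 2173611.1 mm.
Print-move time = 2173611.1 / 153 = 14206.6 s.
Number of layers: 163 / 0.24 → 680 (rounded up).
Non-print overhead = 680 × 2.3 = 1564 s.
Altogether 14206.6 + 1564 = 15770.6 s, i.e. 4.38 hours.

4.38 hours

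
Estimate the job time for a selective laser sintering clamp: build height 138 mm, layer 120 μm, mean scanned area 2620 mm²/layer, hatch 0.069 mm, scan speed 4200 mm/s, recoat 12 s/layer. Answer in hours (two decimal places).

Number of layers: 138 / 0.12 → 1150 (rounded up).
Per-layer scan distance = 2620 / 0.069, so 37971 mm.
Laser time per layer = 37971 / 4200 = 9.0407 s.
Time per layer = 9.0407 + 12, so 21.0407 s.
Total: 1150 × 21.0407 s = 24196.805 s → 6.72 hours.

6.72 hours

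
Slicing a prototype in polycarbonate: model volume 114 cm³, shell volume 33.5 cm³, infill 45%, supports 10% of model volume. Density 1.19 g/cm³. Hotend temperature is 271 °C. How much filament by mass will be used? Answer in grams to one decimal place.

Infill region = 114 − 33.5 = 80.5 cm³.
Infill volume: 0.45 × 80.5 → 36.225 cm³.
Support = 0.10 × 114, so 11.4 cm³.
Deposited volume = 33.5 + 36.225 + 11.4 = 81.125 cm³.
Mass = 81.125 × 1.19 = 96.53875 g.

96.5 g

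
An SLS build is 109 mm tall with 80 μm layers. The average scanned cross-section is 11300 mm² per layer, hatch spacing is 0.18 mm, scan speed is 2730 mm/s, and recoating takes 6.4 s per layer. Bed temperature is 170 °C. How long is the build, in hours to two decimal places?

Layers = ⌈109/0.08⌉ = 1363.
Per-layer scan distance: 11300 / 0.18 → 62777.8 mm.
Per-layer scan time = 62777.8 / 2730, so 22.9955 s.
Layer cycle = 22.9955 + 6.4 = 29.3955 s.
1363 layers × 29.3955 s/layer = 40066.0665 s, i.e. 11.13 hours.

11.13 hours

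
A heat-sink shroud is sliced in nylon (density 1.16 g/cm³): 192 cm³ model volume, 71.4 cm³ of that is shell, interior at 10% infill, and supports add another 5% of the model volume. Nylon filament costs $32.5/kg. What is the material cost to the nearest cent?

Interior volume = 192 − 71.4, so 120.6 cm³.
Infill volume = 0.10 × 120.6 = 12.06 cm³.
Support = 0.05 × 192 = 9.6 cm³.
Deposited volume = 71.4 + 12.06 + 9.6 = 93.06 cm³.
Mass = 93.06 × 1.16, so 107.9496 g.
At $32.5/kg: 107.9496/1000 × 32.5 = $3.51.

$3.51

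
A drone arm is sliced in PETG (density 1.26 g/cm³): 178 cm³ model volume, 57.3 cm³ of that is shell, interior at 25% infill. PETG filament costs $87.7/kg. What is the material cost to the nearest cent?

Interior volume = 178 − 57.3 = 120.7 cm³.
Deposited infill = 0.25 × 120.7, so 30.175 cm³.
Total extruded = 57.3 + 30.175 = 87.475 cm³.
Mass = 87.475 × 1.26 = 110.2185 g.
At $87.7/kg: 110.2185/1000 × 87.7 = $9.67.

$9.67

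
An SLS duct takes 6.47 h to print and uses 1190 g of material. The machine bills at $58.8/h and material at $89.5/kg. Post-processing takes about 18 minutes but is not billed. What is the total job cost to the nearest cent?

$486.94

Machine-time cost = 58.8 × 6.47 = $380.436.
Feedstock cost: 89.5 × 1190/1000 → $106.505.
Total = 380.436 + 106.505 = 486.941 ≈ $486.94.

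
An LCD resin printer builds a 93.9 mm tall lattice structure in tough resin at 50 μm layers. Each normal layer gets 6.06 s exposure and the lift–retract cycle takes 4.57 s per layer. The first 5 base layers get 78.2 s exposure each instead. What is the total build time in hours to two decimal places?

5.65 hours

Number of layers: 93.9 / 0.05 → 1878 (rounded up).
Bottom layers: 5 × (78.2 + 4.57) → 413.85 s.
Remaining layers = 1873 × (6.06 + 4.57) = 19909.99 s.
Total = 413.85 + 19909.99 = 20323.84 s = 5.65 hours.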